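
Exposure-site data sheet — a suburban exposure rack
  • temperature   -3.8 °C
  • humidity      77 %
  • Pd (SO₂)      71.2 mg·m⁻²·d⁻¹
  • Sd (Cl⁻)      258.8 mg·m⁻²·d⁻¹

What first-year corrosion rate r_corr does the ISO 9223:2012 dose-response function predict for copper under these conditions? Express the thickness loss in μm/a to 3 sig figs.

r_corr = 0.875 μm/a

copper: T≤10 °C ⇒ hinge +0.126·(-3.8−10) = -1.7388
  Pd branch = 0.0053·Pd^0.26·e^(0.059·RH+f) = 0.2653 μm/a
  Sd branch = 0.01025·Sd^0.27·e^(0.036·RH+0.049·T) = 0.6098 μm/a
  r_corr = 0.2653 + 0.6098 = 0.8752 μm/a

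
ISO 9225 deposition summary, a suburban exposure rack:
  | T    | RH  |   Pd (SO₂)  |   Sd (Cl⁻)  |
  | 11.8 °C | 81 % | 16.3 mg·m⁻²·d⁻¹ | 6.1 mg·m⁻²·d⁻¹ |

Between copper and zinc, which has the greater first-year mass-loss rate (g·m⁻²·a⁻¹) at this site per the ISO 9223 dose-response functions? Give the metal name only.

copper

copper: f(T) = -0.080·(T−10) [T>10 °C] = -0.1440
  sulphur-dioxide contribution → 1.128 μm/a
  chloride contribution → 0.5499 μm/a
  ⇒ r_corr(copper) = 1.678 μm/a
  mass loss = 1.678 μm/a × 8.96 g/cm³ = 15.04 g·m⁻²·a⁻¹
zinc: T>10 °C ⇒ hinge -0.071·(11.8−10) = -0.1278
  sulphur-dioxide contribution → 1.609 μm/a
  chloride contribution → 0.2557 μm/a
  total first-year rate 1.865 μm/a
  mass loss = 1.865 μm/a × 7.14 g/cm³ = 13.32 g·m⁻²·a⁻¹
Ordering by g·m⁻²·a⁻¹: copper (15) > zinc (13.3)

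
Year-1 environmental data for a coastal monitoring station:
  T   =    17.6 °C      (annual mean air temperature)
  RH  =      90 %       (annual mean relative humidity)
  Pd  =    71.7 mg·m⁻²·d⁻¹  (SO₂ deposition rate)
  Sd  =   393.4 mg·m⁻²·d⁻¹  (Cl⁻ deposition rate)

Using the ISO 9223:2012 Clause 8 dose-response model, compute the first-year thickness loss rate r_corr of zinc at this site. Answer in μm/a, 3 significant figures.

zinc: temperature factor f = -0.071·(7.6) = -0.5396
  Pd branch = 0.0129·Pd^0.44·e^(0.046·RH+f) = 3.095 μm/a
  Cl⁻ term: 0.0175·393.4^0.57·exp(0.008·90+0.085·17.6) = 4.836
  r_corr = 3.095 + 4.836 = 7.931 μm/a

r_corr = 7.93 μm/a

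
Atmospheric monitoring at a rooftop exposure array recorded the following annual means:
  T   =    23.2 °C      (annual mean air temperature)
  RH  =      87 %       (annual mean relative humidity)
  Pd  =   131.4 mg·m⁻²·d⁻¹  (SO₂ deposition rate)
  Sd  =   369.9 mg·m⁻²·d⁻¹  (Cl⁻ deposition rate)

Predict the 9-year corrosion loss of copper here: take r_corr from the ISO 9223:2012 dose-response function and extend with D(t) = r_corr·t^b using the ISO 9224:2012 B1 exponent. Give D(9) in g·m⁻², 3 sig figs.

copper: T>10 °C ⇒ hinge -0.080·(23.2−10) = -1.0560
  Pd branch = 0.0053·Pd^0.26·e^(0.059·RH+f) = 1.111 μm/a
  Sd branch = 0.01025·Sd^0.27·e^(0.036·RH+0.049·T) = 3.614 μm/a
  sum: 1.111 + 3.614 → r_corr = 4.725 μm/a
Long-term exponent b (ISO 9224 Table 2, B1) = 0.667
  D(9) = 4.725 × 9^0.667 = 4.725 × 4.33 = 20.46 μm
  Mass loss = 20.46 μm × 8.96 g/cm³ = 183.3 g·m⁻²

D(9) = 183 g·m⁻²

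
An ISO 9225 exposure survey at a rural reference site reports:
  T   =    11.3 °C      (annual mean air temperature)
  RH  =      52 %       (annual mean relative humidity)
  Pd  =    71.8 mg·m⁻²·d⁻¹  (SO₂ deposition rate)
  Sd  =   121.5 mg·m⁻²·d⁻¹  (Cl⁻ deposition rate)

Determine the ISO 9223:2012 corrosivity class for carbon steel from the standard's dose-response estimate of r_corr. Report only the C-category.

carbon steel: T>10 °C ⇒ hinge -0.054·(11.3−10) = -0.0702
  Pd branch = 1.77·Pd^0.52·e^(0.02·RH+f) = 43.09 μm/a
  Sd branch = 0.102·Sd^0.62·e^(0.033·RH+0.04·T) = 17.48 μm/a
  sum: 43.09 + 17.48 → r_corr = 60.57 μm/a
Category bounds: 50…80 μm/a bracket r_corr ⇒ C4

C4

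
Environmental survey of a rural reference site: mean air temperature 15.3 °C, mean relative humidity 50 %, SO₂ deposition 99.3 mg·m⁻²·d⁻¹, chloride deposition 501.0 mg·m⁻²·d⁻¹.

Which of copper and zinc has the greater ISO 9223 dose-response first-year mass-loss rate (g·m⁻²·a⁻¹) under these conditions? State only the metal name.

zinc

copper: temperature factor f = -0.080·(5.3) = -0.4240
  sulphur-dioxide contribution → 0.219 μm/a
  chloride contribution → 0.7031 μm/a
  total first-year rate 0.9221 μm/a
  mass loss = 0.9221 μm/a × 8.96 g/cm³ = 8.262 g·m⁻²·a⁻¹
zinc: f(T) = -0.071·(T−10) [T>10 °C] = -0.3763
  sulphur-dioxide contribution → 0.6679 μm/a
  chloride contribution → 3.315 μm/a
  ⇒ r_corr(zinc) = 3.983 μm/a
  mass loss = 3.983 μm/a × 7.14 g/cm³ = 28.44 g·m⁻²·a⁻¹
Ordering by g·m⁻²·a⁻¹: zinc (28.4) > copper (8.26)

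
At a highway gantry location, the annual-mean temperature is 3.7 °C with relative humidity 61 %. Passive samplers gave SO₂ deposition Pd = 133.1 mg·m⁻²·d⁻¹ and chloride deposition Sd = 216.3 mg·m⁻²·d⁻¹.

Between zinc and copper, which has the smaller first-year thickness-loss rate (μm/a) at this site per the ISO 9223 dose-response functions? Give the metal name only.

zinc: T≤10 °C ⇒ hinge +0.038·(3.7−10) = -0.2394
  sulphur-dioxide contribution → 1.445 μm/a
  chloride contribution → 0.8366 μm/a
  total first-year rate 2.282 μm/a
copper: temperature factor f = +0.126·(-6.3) = -0.7938
  sulphur-dioxide contribution → 0.3125 μm/a
  chloride contribution → 0.4717 μm/a
  total first-year rate 0.7842 μm/a
Ordering by μm/a: zinc (2.28) > copper (0.784)

copper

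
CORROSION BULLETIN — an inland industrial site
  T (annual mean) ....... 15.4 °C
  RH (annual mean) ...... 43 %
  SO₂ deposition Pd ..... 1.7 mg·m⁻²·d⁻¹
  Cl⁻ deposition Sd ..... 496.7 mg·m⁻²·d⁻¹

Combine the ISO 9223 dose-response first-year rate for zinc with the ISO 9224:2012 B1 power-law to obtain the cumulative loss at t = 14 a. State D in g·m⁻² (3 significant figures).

zinc: f(T) = -0.071·(T−10) [T>10 °C] = -0.3834
  SO₂ term: 0.0129·1.7^0.44·exp(0.046·43-0.3834) = 0.08026
  Cl⁻ term: 0.0175·496.7^0.57·exp(0.008·43+0.085·15.4) = 3.146
  sum: 0.08026 + 3.146 → r_corr = 3.226 μm/a
ISO 9224: D(t) = r_corr · t^b with b = 0.813 (zinc, B1)
  D(14) = 3.226 × 14^0.813 = 3.226 × 8.547 = 27.57 μm
  Mass loss = 27.57 μm × 7.14 g/cm³ = 196.9 g·m⁻²

D(14) = 197 g·m⁻²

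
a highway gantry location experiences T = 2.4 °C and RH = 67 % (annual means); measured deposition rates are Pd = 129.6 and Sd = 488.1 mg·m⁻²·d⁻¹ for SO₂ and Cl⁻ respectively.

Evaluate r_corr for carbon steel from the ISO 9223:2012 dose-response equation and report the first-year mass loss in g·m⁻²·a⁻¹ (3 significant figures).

r_corr = 586 g·m⁻²·a⁻¹

carbon steel: T≤10 °C ⇒ hinge +0.150·(2.4−10) = -1.1400
  Pd branch = 1.77·Pd^0.52·e^(0.02·RH+f) = 27.13 μm/a
  Cl⁻ term: 0.102·488.1^0.62·exp(0.033·67+0.04·2.4) = 47.58
  r_corr = 27.13 + 47.58 = 74.7 μm/a
Convert to mass loss: 74.7 μm/a × 7.85 g/cm³ = 586.4 g·m⁻²·a⁻¹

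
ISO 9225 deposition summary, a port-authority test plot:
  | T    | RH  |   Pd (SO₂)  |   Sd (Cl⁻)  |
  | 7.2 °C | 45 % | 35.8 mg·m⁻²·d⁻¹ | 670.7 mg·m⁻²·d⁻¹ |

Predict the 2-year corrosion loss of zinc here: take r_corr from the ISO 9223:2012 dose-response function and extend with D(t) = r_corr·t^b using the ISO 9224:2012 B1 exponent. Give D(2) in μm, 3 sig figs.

zinc: f(T) = +0.038·(T−10) [T≤10 °C] = -0.1064
  Pd branch = 0.0129·Pd^0.44·e^(0.046·RH+f) = 0.4437 μm/a
  Cl⁻ term: 0.0175·670.7^0.57·exp(0.008·45+0.085·7.2) = 1.889
  sum: 0.4437 + 1.889 → r_corr = 2.333 μm/a
Long-term exponent b (ISO 9224 Table 2, B1) = 0.813
  D(2) = 2.333 × 2^0.813 = 2.333 × 1.757 = 4.099 μm

D(2) = 4.10 μm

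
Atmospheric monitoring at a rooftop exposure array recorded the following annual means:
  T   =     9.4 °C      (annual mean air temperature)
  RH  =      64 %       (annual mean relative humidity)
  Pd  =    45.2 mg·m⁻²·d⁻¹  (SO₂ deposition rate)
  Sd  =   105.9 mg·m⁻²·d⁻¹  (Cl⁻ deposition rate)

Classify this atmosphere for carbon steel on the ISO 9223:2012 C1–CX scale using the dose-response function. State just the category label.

C4

carbon steel: f(T) = +0.150·(T−10) [T≤10 °C] = -0.0900
  SO₂ term: 1.77·45.2^0.52·exp(0.02·64-0.0900) = 42.21
  Sd branch = 0.102·Sd^0.62·e^(0.033·RH+0.04·T) = 22.11 μm/a
  r_corr = 42.21 + 22.11 = 64.32 μm/a
Category bounds: 50…80 μm/a bracket r_corr ⇒ C4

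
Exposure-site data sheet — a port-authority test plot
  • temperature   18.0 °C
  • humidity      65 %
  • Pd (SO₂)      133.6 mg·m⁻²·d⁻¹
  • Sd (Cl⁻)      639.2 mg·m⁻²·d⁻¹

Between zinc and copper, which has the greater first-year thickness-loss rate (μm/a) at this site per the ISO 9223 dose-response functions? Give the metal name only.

zinc

zinc: T>10 °C ⇒ hinge -0.071·(18.0−10) = -0.5680
  SO₂ term: 0.0129·133.6^0.44·exp(0.046·65-0.5680) = 1.253
  Cl⁻ term: 0.0175·639.2^0.57·exp(0.008·65+0.085·18.0) = 5.402
  sum: 1.253 + 5.402 → r_corr = 6.655 μm/a
copper: f(T) = -0.080·(T−10) [T>10 °C] = -0.6400
  SO₂ term: 0.0053·133.6^0.26·exp(0.059·65-0.6400) = 0.4619
  Cl⁻ term: 0.01025·639.2^0.27·exp(0.036·65+0.049·18.0) = 1.471
  r_corr = 0.4619 + 1.471 = 1.933 μm/a
Ordering by μm/a: zinc (6.65) > copper (1.93)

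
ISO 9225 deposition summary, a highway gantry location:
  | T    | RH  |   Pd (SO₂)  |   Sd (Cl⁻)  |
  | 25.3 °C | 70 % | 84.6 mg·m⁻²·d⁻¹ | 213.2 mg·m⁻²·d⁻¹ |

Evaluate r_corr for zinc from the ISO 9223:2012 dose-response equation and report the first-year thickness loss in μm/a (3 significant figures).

r_corr = 6.36 μm/a

zinc: f(T) = -0.071·(T−10) [T>10 °C] = -1.0863
  SO₂ term: 0.0129·84.6^0.44·exp(0.046·70-1.0863) = 0.7679
  Cl⁻ term: 0.0175·213.2^0.57·exp(0.008·70+0.085·25.3) = 5.592
  sum: 0.7679 + 5.592 → r_corr = 6.36 μm/a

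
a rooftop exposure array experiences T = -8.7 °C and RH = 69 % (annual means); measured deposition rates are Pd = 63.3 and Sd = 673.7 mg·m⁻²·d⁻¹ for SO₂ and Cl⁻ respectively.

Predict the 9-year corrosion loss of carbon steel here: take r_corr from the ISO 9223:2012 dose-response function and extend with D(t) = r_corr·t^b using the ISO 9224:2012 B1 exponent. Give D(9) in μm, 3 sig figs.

carbon steel: T≤10 °C ⇒ hinge +0.150·(-8.7−10) = -2.8050
  Pd branch = 1.77·Pd^0.52·e^(0.02·RH+f) = 3.68 μm/a
  Sd branch = 0.102·Sd^0.62·e^(0.033·RH+0.04·T) = 39.81 μm/a
  r_corr = 3.68 + 39.81 = 43.49 μm/a
Power-law: D(9) = r_corr · 9^0.523
  D(9) = 43.49 × 9^0.523 = 43.49 × 3.156 = 137.2 μm

D(9) = 137 μm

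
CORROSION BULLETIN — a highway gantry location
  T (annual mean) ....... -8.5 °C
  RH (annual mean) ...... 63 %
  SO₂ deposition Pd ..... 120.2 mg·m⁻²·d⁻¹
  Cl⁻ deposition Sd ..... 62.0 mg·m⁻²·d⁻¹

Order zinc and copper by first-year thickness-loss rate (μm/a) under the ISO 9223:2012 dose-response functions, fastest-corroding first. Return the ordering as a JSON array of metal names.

zinc: temperature factor f = +0.038·(-18.5) = -0.7030
  sulphur-dioxide contribution → 0.9528 μm/a
  chloride contribution → 0.1478 μm/a
  ⇒ r_corr(zinc) = 1.101 μm/a
copper: T≤10 °C ⇒ hinge +0.126·(-8.5−10) = -2.3310
  sulphur-dioxide contribution → 0.07362 μm/a
  chloride contribution → 0.199 μm/a
  ⇒ r_corr(copper) = 0.2726 μm/a
Ordering by μm/a: zinc (1.1) > copper (0.273)

["zinc", "copper"]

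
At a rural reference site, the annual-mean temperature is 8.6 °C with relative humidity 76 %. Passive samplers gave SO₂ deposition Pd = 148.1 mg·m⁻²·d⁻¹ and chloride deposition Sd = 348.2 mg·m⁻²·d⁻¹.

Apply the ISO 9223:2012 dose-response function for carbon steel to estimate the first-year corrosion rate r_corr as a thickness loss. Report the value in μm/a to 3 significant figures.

r_corr = 155 μm/a

carbon steel: temperature factor f = +0.150·(-1.4) = -0.2100
  sulphur-dioxide contribution → 88.22 μm/a
  chloride contribution → 66.55 μm/a
  total first-year rate 154.8 μm/a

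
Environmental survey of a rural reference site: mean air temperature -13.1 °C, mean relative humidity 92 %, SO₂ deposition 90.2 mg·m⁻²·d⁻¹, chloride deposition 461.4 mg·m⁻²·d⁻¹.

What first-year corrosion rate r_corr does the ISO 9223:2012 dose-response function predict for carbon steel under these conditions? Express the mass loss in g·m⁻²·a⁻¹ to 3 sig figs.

r_corr = 471 g·m⁻²·a⁻¹

carbon steel: temperature factor f = +0.150·(-23.1) = -3.4650
  Pd branch = 1.77·Pd^0.52·e^(0.02·RH+f) = 3.622 μm/a
  Sd branch = 0.102·Sd^0.62·e^(0.033·RH+0.04·T) = 56.4 μm/a
  sum: 3.622 + 56.4 → r_corr = 60.02 μm/a
Convert to mass loss: 60.02 μm/a × 7.85 g/cm³ = 471.2 g·m⁻²·a⁻¹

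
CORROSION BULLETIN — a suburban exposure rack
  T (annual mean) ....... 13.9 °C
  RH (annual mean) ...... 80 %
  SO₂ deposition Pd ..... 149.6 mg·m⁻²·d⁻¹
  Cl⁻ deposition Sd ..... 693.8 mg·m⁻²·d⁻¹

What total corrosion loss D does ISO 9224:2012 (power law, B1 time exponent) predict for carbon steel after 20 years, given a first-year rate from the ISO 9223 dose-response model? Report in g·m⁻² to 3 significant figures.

carbon steel: f(T) = -0.054·(T−10) [T>10 °C] = -0.2106
  sulphur-dioxide contribution → 96.02 μm/a
  chloride contribution → 143.9 μm/a
  total first-year rate 240 μm/a
ISO 9224: D(t) = r_corr · t^b with b = 0.523 (carbon steel, B1)
  D(20) = 240 × 20^0.523 = 240 × 4.791 = 1150 μm
  Mass loss = 1150 μm × 7.85 g/cm³ = 9025 g·m⁻²

D(20) = 9.02e+03 g·m⁻²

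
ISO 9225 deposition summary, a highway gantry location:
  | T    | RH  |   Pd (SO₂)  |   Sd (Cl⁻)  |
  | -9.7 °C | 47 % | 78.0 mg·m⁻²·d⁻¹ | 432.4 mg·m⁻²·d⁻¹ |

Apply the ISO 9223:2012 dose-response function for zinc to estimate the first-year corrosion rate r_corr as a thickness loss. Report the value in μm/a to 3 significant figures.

r_corr = 0.716 μm/a

zinc: T≤10 °C ⇒ hinge +0.038·(-9.7−10) = -0.7486
  SO₂ term: 0.0129·78.0^0.44·exp(0.046·47-0.7486) = 0.3605
  Sd branch = 0.0175·Sd^0.57·e^(0.008·RH+0.085·T) = 0.3554 μm/a
  sum: 0.3605 + 0.3554 → r_corr = 0.7159 μm/a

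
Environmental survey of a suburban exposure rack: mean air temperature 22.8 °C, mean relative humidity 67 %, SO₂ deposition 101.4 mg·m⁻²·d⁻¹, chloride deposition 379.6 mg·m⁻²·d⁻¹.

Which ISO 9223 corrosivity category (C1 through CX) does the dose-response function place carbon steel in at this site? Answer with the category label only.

carbon steel: T>10 °C ⇒ hinge -0.054·(22.8−10) = -0.6912
  sulphur-dioxide contribution → 37.4 μm/a
  chloride contribution → 92.06 μm/a
  total first-year rate 129.5 μm/a
Category bounds: 80…200 μm/a bracket r_corr ⇒ C5

C5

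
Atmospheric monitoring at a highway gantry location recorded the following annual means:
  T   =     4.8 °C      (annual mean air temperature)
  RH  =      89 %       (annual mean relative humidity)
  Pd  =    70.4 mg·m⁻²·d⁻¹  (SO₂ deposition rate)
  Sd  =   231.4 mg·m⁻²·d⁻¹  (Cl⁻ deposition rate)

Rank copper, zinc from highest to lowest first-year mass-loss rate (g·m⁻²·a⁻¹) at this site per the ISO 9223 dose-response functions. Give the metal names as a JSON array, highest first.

copper: temperature factor f = +0.126·(-5.2) = -0.6552
  Pd branch = 0.0053·Pd^0.26·e^(0.059·RH+f) = 1.587 μm/a
  Cl⁻ term: 0.01025·231.4^0.27·exp(0.036·89+0.049·4.8) = 1.389
  sum: 1.587 + 1.389 → r_corr = 2.976 μm/a
  mass loss = 2.976 μm/a × 8.96 g/cm³ = 26.67 g·m⁻²·a⁻¹
zinc: T≤10 °C ⇒ hinge +0.038·(4.8−10) = -0.1976
  Pd branch = 0.0129·Pd^0.44·e^(0.046·RH+f) = 4.128 μm/a
  Cl⁻ term: 0.0175·231.4^0.57·exp(0.008·89+0.085·4.8) = 1.194
  r_corr = 4.128 + 1.194 = 5.322 μm/a
  mass loss = 5.322 μm/a × 7.14 g/cm³ = 38 g·m⁻²·a⁻¹
Ordering by g·m⁻²·a⁻¹: zinc (38) > copper (26.7)

["zinc", "copper"]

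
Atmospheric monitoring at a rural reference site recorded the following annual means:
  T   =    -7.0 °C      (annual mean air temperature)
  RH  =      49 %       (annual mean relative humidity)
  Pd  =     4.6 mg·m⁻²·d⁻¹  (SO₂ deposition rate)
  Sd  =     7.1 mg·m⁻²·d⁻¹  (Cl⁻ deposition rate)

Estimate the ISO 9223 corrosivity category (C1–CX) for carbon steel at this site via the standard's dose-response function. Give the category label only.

C2

carbon steel: T≤10 °C ⇒ hinge +0.150·(-7.0−10) = -2.5500
  sulphur-dioxide contribution → 0.8143 μm/a
  chloride contribution → 1.309 μm/a
  ⇒ r_corr(carbon steel) = 2.124 μm/a
2.12 μm/a falls in (1.3, 25] for carbon steel → category C2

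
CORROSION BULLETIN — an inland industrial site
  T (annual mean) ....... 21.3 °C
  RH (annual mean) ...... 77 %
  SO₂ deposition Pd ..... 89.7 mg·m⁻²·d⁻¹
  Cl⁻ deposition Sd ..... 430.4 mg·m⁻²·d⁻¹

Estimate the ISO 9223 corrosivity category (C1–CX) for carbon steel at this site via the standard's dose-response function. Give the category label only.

carbon steel: T>10 °C ⇒ hinge -0.054·(21.3−10) = -0.6102
  Pd branch = 1.77·Pd^0.52·e^(0.02·RH+f) = 46.48 μm/a
  Sd branch = 0.102·Sd^0.62·e^(0.033·RH+0.04·T) = 130.4 μm/a
  r_corr = 46.48 + 130.4 = 176.8 μm/a
177 μm/a falls in (80, 200] for carbon steel → category C5

C5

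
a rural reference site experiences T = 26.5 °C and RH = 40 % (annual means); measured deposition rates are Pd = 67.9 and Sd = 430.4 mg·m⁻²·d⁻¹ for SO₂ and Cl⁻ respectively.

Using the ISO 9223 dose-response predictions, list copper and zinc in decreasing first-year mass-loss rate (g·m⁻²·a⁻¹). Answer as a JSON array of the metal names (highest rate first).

copper: temperature factor f = -0.080·(16.5) = -1.3200
  Pd branch = 0.0053·Pd^0.26·e^(0.059·RH+f) = 0.0449 μm/a
  Cl⁻ term: 0.01025·430.4^0.27·exp(0.036·40+0.049·26.5) = 0.8151
  sum: 0.0449 + 0.8151 → r_corr = 0.8599 μm/a
  mass loss = 0.8599 μm/a × 8.96 g/cm³ = 7.705 g·m⁻²·a⁻¹
zinc: temperature factor f = -0.071·(16.5) = -1.1715
  SO₂ term: 0.0129·67.9^0.44·exp(0.046·40-1.1715) = 0.161
  Cl⁻ term: 0.0175·430.4^0.57·exp(0.008·40+0.085·26.5) = 7.271
  r_corr = 0.161 + 7.271 = 7.432 μm/a
  mass loss = 7.432 μm/a × 7.14 g/cm³ = 53.06 g·m⁻²·a⁻¹
Ordering by g·m⁻²·a⁻¹: zinc (53.1) > copper (7.71)

["zinc", "copper"]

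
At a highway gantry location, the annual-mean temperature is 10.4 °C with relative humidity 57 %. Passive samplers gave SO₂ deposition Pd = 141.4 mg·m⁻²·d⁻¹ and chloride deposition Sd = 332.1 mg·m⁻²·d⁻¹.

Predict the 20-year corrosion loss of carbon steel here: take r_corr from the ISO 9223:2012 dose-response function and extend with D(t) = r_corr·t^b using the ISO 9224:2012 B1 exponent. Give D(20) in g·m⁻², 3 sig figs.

D(20) = 4.07e+03 g·m⁻²

carbon steel: T>10 °C ⇒ hinge -0.054·(10.4−10) = -0.0216
  Pd branch = 1.77·Pd^0.52·e^(0.02·RH+f) = 71.11 μm/a
  Cl⁻ term: 0.102·332.1^0.62·exp(0.033·57+0.04·10.4) = 37.1
  sum: 71.11 + 37.1 → r_corr = 108.2 μm/a
ISO 9224: D(t) = r_corr · t^b with b = 0.523 (carbon steel, B1)
  D(20) = 108.2 × 20^0.523 = 108.2 × 4.791 = 518.4 μm
  Mass loss = 518.4 μm × 7.85 g/cm³ = 4070 g·m⁻²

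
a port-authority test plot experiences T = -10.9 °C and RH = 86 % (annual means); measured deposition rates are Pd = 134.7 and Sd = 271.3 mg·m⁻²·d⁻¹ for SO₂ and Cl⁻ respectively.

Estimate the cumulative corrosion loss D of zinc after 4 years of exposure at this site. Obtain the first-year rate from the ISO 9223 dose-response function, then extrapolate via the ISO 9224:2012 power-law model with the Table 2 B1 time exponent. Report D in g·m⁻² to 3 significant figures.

zinc: T≤10 °C ⇒ hinge +0.038·(-10.9−10) = -0.7942
  sulphur-dioxide contribution → 2.634 μm/a
  chloride contribution → 0.3361 μm/a
  total first-year rate 2.97 μm/a
Power-law: D(4) = r_corr · 4^0.813
  D(4) = 2.97 × 4^0.813 = 2.97 × 3.087 = 9.168 μm
  Mass loss = 9.168 μm × 7.14 g/cm³ = 65.46 g·m⁻²

D(4) = 65.5 g·m⁻²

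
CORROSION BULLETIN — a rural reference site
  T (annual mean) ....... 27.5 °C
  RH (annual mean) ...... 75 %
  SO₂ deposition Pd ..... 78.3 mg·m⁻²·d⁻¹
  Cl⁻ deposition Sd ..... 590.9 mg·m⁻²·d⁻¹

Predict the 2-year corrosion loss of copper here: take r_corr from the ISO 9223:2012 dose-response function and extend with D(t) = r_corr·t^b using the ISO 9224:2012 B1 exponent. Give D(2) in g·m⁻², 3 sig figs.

D(2) = 51.6 g·m⁻²

copper: T>10 °C ⇒ hinge -0.080·(27.5−10) = -1.4000
  SO₂ term: 0.0053·78.3^0.26·exp(0.059·75-1.4000) = 0.3392
  Sd branch = 0.01025·Sd^0.27·e^(0.036·RH+0.049·T) = 3.287 μm/a
  sum: 0.3392 + 3.287 → r_corr = 3.626 μm/a
ISO 9224: D(t) = r_corr · t^b with b = 0.667 (copper, B1)
  D(2) = 3.626 × 2^0.667 = 3.626 × 1.588 = 5.758 μm
  Mass loss = 5.758 μm × 8.96 g/cm³ = 51.59 g·m⁻²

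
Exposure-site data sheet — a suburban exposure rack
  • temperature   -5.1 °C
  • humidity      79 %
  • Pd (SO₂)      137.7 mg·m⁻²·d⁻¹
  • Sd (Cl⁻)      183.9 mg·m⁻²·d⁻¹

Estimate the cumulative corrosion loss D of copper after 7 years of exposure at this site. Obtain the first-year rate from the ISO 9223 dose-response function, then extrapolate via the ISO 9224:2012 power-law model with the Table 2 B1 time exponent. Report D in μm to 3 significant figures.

copper: temperature factor f = +0.126·(-15.1) = -1.9026
  Pd branch = 0.0053·Pd^0.26·e^(0.059·RH+f) = 0.3009 μm/a
  Sd branch = 0.01025·Sd^0.27·e^(0.036·RH+0.049·T) = 0.5607 μm/a
  r_corr = 0.3009 + 0.5607 = 0.8616 μm/a
ISO 9224: D(t) = r_corr · t^b with b = 0.667 (copper, B1)
  D(7) = 0.8616 × 7^0.667 = 0.8616 × 3.662 = 3.155 μm

D(7) = 3.15 μm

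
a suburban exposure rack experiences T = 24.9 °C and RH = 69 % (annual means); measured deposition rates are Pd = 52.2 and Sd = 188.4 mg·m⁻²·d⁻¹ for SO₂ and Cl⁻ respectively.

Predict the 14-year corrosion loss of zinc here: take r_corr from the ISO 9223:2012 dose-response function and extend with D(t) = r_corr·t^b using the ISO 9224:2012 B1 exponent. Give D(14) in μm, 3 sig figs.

D(14) = 47.9 μm

zinc: f(T) = -0.071·(T−10) [T>10 °C] = -1.0579
  Pd branch = 0.0129·Pd^0.44·e^(0.046·RH+f) = 0.6101 μm/a
  Cl⁻ term: 0.0175·188.4^0.57·exp(0.008·69+0.085·24.9) = 4.997
  sum: 0.6101 + 4.997 → r_corr = 5.608 μm/a
ISO 9224: D(t) = r_corr · t^b with b = 0.813 (zinc, B1)
  D(14) = 5.608 × 14^0.813 = 5.608 × 8.547 = 47.93 μm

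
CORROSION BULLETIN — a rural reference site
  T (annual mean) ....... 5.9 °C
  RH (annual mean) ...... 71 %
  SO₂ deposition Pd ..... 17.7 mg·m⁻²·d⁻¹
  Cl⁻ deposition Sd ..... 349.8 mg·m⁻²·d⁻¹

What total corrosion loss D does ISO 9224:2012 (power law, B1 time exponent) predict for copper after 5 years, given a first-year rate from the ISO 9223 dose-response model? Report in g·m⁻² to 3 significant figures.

copper: f(T) = +0.126·(T−10) [T≤10 °C] = -0.5166
  Pd branch = 0.0053·Pd^0.26·e^(0.059·RH+f) = 0.4402 μm/a
  Cl⁻ term: 0.01025·349.8^0.27·exp(0.036·71+0.049·5.9) = 0.8574
  sum: 0.4402 + 0.8574 → r_corr = 1.298 μm/a
Long-term exponent b (ISO 9224 Table 2, B1) = 0.667
  D(5) = 1.298 × 5^0.667 = 1.298 × 2.926 = 3.796 μm
  Mass loss = 3.796 μm × 8.96 g/cm³ = 34.01 g·m⁻²

D(5) = 34.0 g·m⁻²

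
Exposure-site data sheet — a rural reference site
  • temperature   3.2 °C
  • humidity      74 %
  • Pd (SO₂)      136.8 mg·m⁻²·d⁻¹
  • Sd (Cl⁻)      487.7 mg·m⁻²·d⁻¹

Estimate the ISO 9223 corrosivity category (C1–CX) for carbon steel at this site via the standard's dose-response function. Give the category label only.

C5

carbon steel: T≤10 °C ⇒ hinge +0.150·(3.2−10) = -1.0200
  Pd branch = 1.77·Pd^0.52·e^(0.02·RH+f) = 36.18 μm/a
  Cl⁻ term: 0.102·487.7^0.62·exp(0.033·74+0.04·3.2) = 61.86
  sum: 36.18 + 61.86 → r_corr = 98.04 μm/a
ISO 9223 Table 2 (carbon steel): 80 < 98 ≤ 200 μm/a ⇒ C5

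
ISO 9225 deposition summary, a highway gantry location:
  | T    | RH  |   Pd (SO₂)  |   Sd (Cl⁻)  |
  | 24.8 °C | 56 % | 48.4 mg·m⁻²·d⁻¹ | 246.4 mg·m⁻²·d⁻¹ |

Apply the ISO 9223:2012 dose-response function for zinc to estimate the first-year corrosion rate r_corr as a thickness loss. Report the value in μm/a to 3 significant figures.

r_corr = 5.53 μm/a

zinc: T>10 °C ⇒ hinge -0.071·(24.8−10) = -1.0508
  SO₂ term: 0.0129·48.4^0.44·exp(0.046·56-1.0508) = 0.3268
  Sd branch = 0.0175·Sd^0.57·e^(0.008·RH+0.085·T) = 5.204 μm/a
  sum: 0.3268 + 5.204 → r_corr = 5.531 μm/a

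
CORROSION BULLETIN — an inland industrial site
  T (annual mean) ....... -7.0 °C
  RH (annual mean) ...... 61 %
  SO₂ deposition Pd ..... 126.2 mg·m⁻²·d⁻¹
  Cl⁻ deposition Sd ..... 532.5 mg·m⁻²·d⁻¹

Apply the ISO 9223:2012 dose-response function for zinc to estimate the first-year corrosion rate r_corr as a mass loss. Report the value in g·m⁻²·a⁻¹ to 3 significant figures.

zinc: T≤10 °C ⇒ hinge +0.038·(-7.0−10) = -0.6460
  SO₂ term: 0.0129·126.2^0.44·exp(0.046·61-0.6460) = 0.94
  Cl⁻ term: 0.0175·532.5^0.57·exp(0.008·61+0.085·-7.0) = 0.5631
  sum: 0.94 + 0.5631 → r_corr = 1.503 μm/a
Convert to mass loss: 1.503 μm/a × 7.14 g/cm³ = 10.73 g·m⁻²·a⁻¹

r_corr = 10.7 g·m⁻²·a⁻¹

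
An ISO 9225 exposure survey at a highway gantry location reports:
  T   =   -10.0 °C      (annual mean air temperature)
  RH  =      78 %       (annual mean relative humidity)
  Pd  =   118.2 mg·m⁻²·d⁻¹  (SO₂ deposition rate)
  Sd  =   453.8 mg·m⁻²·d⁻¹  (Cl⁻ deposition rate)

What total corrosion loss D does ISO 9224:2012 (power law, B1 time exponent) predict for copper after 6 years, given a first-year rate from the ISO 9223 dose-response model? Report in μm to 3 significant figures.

copper: temperature factor f = +0.126·(-20.0) = -2.5200
  sulphur-dioxide contribution → 0.147 μm/a
  chloride contribution → 0.543 μm/a
  total first-year rate 0.69 μm/a
Long-term exponent b (ISO 9224 Table 2, B1) = 0.667
  D(6) = 0.69 × 6^0.667 = 0.69 × 3.304 = 2.28 μm

D(6) = 2.28 μm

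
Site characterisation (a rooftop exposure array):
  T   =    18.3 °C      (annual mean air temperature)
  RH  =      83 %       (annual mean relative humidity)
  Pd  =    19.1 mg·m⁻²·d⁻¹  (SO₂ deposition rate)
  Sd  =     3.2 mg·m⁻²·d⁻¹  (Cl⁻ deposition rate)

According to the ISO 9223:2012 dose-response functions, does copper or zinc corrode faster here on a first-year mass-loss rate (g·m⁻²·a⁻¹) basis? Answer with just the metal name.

copper: T>10 °C ⇒ hinge -0.080·(18.3−10) = -0.6640
  SO₂ term: 0.0053·19.1^0.26·exp(0.059·83-0.6640) = 0.7865
  Sd branch = 0.01025·Sd^0.27·e^(0.036·RH+0.049·T) = 0.6827 μm/a
  r_corr = 0.7865 + 0.6827 = 1.469 μm/a
  mass loss = 1.469 μm/a × 8.96 g/cm³ = 13.16 g·m⁻²·a⁻¹
zinc: f(T) = -0.071·(T−10) [T>10 °C] = -0.5893
  Pd branch = 0.0129·Pd^0.44·e^(0.046·RH+f) = 1.192 μm/a
  Cl⁻ term: 0.0175·3.2^0.57·exp(0.008·83+0.085·18.3) = 0.3125
  r_corr = 1.192 + 0.3125 = 1.505 μm/a
  mass loss = 1.505 μm/a × 7.14 g/cm³ = 10.75 g·m⁻²·a⁻¹
Ordering by g·m⁻²·a⁻¹: copper (13.2) > zinc (10.7)

copper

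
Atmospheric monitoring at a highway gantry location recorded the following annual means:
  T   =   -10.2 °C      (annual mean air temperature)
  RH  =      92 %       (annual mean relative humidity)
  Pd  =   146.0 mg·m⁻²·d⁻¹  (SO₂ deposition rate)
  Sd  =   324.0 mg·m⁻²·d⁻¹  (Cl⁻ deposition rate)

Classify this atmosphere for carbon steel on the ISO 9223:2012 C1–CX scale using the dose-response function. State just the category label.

carbon steel: T≤10 °C ⇒ hinge +0.150·(-10.2−10) = -3.0300
  SO₂ term: 1.77·146.0^0.52·exp(0.02·92-3.0300) = 7.188
  Sd branch = 0.102·Sd^0.62·e^(0.033·RH+0.04·T) = 50.87 μm/a
  r_corr = 7.188 + 50.87 = 58.06 μm/a
Category bounds: 50…80 μm/a bracket r_corr ⇒ C4

C4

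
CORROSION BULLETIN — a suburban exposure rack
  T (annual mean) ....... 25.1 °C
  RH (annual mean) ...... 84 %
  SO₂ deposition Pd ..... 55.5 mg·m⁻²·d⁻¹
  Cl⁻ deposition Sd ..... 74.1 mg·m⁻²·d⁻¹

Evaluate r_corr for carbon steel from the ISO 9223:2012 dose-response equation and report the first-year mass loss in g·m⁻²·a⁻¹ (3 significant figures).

r_corr = 771 g·m⁻²·a⁻¹

carbon steel: temperature factor f = -0.054·(15.1) = -0.8154
  SO₂ term: 1.77·55.5^0.52·exp(0.02·84-0.8154) = 33.92
  Cl⁻ term: 0.102·74.1^0.62·exp(0.033·84+0.04·25.1) = 64.24
  r_corr = 33.92 + 64.24 = 98.16 μm/a
Convert to mass loss: 98.16 μm/a × 7.85 g/cm³ = 770.6 g·m⁻²·a⁻¹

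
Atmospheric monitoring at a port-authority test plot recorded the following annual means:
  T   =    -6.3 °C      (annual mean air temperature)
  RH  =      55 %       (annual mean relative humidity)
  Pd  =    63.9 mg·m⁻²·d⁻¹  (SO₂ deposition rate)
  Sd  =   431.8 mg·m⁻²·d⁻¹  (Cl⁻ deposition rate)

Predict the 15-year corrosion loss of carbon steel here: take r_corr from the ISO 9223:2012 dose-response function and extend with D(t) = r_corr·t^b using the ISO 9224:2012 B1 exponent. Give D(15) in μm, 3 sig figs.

carbon steel: f(T) = +0.150·(T−10) [T≤10 °C] = -2.4450
  Pd branch = 1.77·Pd^0.52·e^(0.02·RH+f) = 4.006 μm/a
  Sd branch = 0.102·Sd^0.62·e^(0.033·RH+0.04·T) = 20.95 μm/a
  sum: 4.006 + 20.95 → r_corr = 24.96 μm/a
Long-term exponent b (ISO 9224 Table 2, B1) = 0.523
  D(15) = 24.96 × 15^0.523 = 24.96 × 4.122 = 102.9 μm

D(15) = 103 μm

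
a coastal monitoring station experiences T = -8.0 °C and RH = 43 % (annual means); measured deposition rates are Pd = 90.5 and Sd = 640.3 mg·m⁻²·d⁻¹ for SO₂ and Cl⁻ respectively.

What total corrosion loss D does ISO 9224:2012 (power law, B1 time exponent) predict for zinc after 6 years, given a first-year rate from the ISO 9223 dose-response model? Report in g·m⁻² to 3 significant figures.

zinc: temperature factor f = +0.038·(-18.0) = -0.6840
  Pd branch = 0.0129·Pd^0.44·e^(0.046·RH+f) = 0.3416 μm/a
  Sd branch = 0.0175·Sd^0.57·e^(0.008·RH+0.085·T) = 0.4975 μm/a
  r_corr = 0.3416 + 0.4975 = 0.839 μm/a
ISO 9224: D(t) = r_corr · t^b with b = 0.813 (zinc, B1)
  D(6) = 0.839 × 6^0.813 = 0.839 × 4.292 = 3.601 μm
  Mass loss = 3.601 μm × 7.14 g/cm³ = 25.71 g·m⁻²

D(6) = 25.7 g·m⁻²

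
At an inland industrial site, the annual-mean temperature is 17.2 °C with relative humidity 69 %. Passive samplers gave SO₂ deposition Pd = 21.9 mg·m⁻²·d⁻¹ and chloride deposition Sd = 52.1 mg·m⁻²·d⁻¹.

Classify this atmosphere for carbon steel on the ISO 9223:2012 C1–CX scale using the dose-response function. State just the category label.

C3

carbon steel: temperature factor f = -0.054·(7.2) = -0.3888
  Pd branch = 1.77·Pd^0.52·e^(0.02·RH+f) = 23.74 μm/a
  Sd branch = 0.102·Sd^0.62·e^(0.033·RH+0.04·T) = 22.95 μm/a
  sum: 23.74 + 22.95 → r_corr = 46.69 μm/a
ISO 9223 Table 2 (carbon steel): 25 < 46.7 ≤ 50 μm/a ⇒ C3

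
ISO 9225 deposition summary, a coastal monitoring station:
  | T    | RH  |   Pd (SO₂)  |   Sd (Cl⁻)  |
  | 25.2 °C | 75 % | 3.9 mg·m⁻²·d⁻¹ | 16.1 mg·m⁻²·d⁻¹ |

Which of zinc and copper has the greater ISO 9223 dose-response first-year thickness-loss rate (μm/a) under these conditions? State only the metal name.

zinc: temperature factor f = -0.071·(15.2) = -1.0792
  sulphur-dioxide contribution → 0.2514 μm/a
  chloride contribution → 1.324 μm/a
  ⇒ r_corr(zinc) = 1.575 μm/a
copper: f(T) = -0.080·(T−10) [T>10 °C] = -1.2160
  sulphur-dioxide contribution → 0.1869 μm/a
  chloride contribution → 1.11 μm/a
  ⇒ r_corr(copper) = 1.297 μm/a
Ordering by μm/a: zinc (1.57) > copper (1.3)

zinc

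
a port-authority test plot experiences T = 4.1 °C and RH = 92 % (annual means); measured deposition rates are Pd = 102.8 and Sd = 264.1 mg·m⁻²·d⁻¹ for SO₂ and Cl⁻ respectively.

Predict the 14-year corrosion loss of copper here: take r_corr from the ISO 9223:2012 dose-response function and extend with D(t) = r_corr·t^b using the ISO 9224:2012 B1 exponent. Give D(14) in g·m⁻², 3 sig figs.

copper: T≤10 °C ⇒ hinge +0.126·(4.1−10) = -0.7434
  sulphur-dioxide contribution → 1.914 μm/a
  chloride contribution → 1.55 μm/a
  total first-year rate 3.463 μm/a
Long-term exponent b (ISO 9224 Table 2, B1) = 0.667
  D(14) = 3.463 × 14^0.667 = 3.463 × 5.814 = 20.14 μm
  Mass loss = 20.14 μm × 8.96 g/cm³ = 180.4 g·m⁻²

D(14) = 180 g·m⁻²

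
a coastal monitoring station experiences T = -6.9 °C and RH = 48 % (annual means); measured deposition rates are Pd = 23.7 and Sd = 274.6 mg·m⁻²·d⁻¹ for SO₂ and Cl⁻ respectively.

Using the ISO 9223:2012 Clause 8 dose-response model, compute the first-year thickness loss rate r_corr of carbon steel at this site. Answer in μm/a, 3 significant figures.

carbon steel: T≤10 °C ⇒ hinge +0.150·(-6.9−10) = -2.5350
  sulphur-dioxide contribution → 1.9 μm/a
  chloride contribution → 12.26 μm/a
  ⇒ r_corr(carbon steel) = 14.16 μm/a

r_corr = 14.2 μm/a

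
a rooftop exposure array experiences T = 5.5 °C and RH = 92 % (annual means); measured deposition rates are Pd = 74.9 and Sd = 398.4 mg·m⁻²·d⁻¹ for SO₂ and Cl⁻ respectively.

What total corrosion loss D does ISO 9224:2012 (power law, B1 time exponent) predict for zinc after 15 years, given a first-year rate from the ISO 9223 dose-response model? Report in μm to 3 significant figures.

zinc: temperature factor f = +0.038·(-4.5) = -0.1710
  sulphur-dioxide contribution → 5.001 μm/a
  chloride contribution → 1.77 μm/a
  ⇒ r_corr(zinc) = 6.77 μm/a
Long-term exponent b (ISO 9224 Table 2, B1) = 0.813
  D(15) = 6.77 × 15^0.813 = 6.77 × 9.04 = 61.2 μm

D(15) = 61.2 μm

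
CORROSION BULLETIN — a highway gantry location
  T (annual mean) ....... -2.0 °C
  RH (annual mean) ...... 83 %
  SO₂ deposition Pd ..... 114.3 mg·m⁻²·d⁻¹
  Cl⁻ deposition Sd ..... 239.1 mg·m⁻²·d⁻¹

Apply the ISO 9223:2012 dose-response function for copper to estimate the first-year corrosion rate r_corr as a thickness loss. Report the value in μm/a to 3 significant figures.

r_corr = 1.35 μm/a

copper: T≤10 °C ⇒ hinge +0.126·(-2.0−10) = -1.5120
  sulphur-dioxide contribution → 0.5364 μm/a
  chloride contribution → 0.8092 μm/a
  total first-year rate 1.346 μm/a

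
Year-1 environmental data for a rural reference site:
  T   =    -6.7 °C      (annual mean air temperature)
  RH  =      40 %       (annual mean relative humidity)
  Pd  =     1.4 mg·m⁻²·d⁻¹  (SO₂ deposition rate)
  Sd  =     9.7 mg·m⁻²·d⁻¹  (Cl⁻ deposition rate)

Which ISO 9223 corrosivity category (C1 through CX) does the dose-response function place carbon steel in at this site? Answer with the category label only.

C2

carbon steel: f(T) = +0.150·(T−10) [T≤10 °C] = -2.5050
  sulphur-dioxide contribution → 0.3833 μm/a
  chloride contribution → 1.195 μm/a
  total first-year rate 1.578 μm/a
Category bounds: 1.3…25 μm/a bracket r_corr ⇒ C2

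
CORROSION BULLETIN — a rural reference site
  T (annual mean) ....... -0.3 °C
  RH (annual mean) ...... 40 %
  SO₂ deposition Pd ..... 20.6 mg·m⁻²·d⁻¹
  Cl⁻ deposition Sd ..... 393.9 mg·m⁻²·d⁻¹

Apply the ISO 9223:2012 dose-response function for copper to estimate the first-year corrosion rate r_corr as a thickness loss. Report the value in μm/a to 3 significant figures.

r_corr = 0.248 μm/a

copper: T≤10 °C ⇒ hinge +0.126·(-0.3−10) = -1.2978
  sulphur-dioxide contribution → 0.03367 μm/a
  chloride contribution → 0.214 μm/a
  ⇒ r_corr(copper) = 0.2477 μm/a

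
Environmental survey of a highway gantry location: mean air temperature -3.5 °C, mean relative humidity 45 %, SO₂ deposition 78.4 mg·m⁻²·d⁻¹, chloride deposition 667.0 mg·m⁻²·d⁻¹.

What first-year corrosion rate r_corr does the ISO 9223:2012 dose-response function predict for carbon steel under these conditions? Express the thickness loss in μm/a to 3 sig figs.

r_corr = 27.6 μm/a

carbon steel: T≤10 °C ⇒ hinge +0.150·(-3.5−10) = -2.0250
  sulphur-dioxide contribution → 5.552 μm/a
  chloride contribution → 22.06 μm/a
  ⇒ r_corr(carbon steel) = 27.62 μm/a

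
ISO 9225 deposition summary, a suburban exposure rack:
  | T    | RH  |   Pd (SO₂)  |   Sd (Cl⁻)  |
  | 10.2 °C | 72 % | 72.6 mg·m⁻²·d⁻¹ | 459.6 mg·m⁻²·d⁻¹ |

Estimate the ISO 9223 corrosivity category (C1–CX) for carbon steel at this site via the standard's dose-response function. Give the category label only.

C5

carbon steel: temperature factor f = -0.054·(0.2) = -0.0108
  sulphur-dioxide contribution → 68.6 μm/a
  chloride contribution → 73.85 μm/a
  ⇒ r_corr(carbon steel) = 142.5 μm/a
142 μm/a falls in (80, 200] for carbon steel → category C5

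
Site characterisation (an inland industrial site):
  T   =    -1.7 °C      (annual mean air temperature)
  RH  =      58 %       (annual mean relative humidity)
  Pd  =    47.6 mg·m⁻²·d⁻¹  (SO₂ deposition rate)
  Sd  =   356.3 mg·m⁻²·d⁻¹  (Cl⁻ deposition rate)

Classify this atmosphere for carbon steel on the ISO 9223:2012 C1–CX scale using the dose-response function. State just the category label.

carbon steel: f(T) = +0.150·(T−10) [T≤10 °C] = -1.7550
  Pd branch = 1.77·Pd^0.52·e^(0.02·RH+f) = 7.277 μm/a
  Cl⁻ term: 0.102·356.3^0.62·exp(0.033·58+0.04·-1.7) = 24.69
  sum: 7.277 + 24.69 → r_corr = 31.96 μm/a
ISO 9223 Table 2 (carbon steel): 25 < 32 ≤ 50 μm/a ⇒ C3

C3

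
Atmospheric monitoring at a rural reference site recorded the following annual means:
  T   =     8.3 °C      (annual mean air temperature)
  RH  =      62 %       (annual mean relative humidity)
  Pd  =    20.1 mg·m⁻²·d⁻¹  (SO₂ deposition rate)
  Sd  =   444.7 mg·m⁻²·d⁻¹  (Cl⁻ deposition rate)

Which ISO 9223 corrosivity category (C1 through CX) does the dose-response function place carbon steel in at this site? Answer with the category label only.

C4

carbon steel: temperature factor f = +0.150·(-1.7) = -0.2550
  Pd branch = 1.77·Pd^0.52·e^(0.02·RH+f) = 22.56 μm/a
  Cl⁻ term: 0.102·444.7^0.62·exp(0.033·62+0.04·8.3) = 48.21
  sum: 22.56 + 48.21 → r_corr = 70.78 μm/a
70.8 μm/a falls in (50, 80] for carbon steel → category C4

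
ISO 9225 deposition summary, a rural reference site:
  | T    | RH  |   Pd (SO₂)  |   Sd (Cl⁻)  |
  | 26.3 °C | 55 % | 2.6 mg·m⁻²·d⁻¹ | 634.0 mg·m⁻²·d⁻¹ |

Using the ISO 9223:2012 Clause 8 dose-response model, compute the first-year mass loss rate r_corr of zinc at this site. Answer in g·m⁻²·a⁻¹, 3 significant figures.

r_corr = 72.3 g·m⁻²·a⁻¹

zinc: T>10 °C ⇒ hinge -0.071·(26.3−10) = -1.1573
  Pd branch = 0.0129·Pd^0.44·e^(0.046·RH+f) = 0.07751 μm/a
  Cl⁻ term: 0.0175·634.0^0.57·exp(0.008·55+0.085·26.3) = 10.05
  sum: 0.07751 + 10.05 → r_corr = 10.13 μm/a
Convert to mass loss: 10.13 μm/a × 7.14 g/cm³ = 72.31 g·m⁻²·a⁻¹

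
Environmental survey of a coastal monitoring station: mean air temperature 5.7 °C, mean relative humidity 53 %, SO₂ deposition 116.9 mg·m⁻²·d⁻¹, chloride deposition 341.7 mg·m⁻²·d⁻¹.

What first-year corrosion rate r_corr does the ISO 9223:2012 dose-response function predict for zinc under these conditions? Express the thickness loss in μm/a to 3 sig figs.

zinc: T≤10 °C ⇒ hinge +0.038·(5.7−10) = -0.1634
  sulphur-dioxide contribution → 1.019 μm/a
  chloride contribution → 1.207 μm/a
  total first-year rate 2.226 μm/a

r_corr = 2.23 μm/a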